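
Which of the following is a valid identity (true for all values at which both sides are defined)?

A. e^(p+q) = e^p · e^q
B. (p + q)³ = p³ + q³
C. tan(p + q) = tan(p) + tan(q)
A: holds — e.g. at (2, 3), both sides equal e^5 ≈ 148.4.
B: fails at (1, 2) — LHS = 27, RHS = 9.
C: fails at (4, 5) — LHS = tan(9) ≈ -0.4523, RHS = tan(5) + tan(4) ≈ -2.223.

Answer: A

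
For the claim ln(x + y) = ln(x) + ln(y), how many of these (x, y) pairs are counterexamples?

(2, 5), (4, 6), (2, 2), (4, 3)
3

Testing each pair:
(2, 5): LHS = ln(7) ≈ 1.946, RHS = ln(2) + ln(5) ≈ 2.303 → counterexample
(4, 6): LHS = ln(10) ≈ 2.303, RHS = ln(4) + ln(6) ≈ 3.178 → counterexample
(2, 2): LHS = ln(4) ≈ 1.386, RHS = 2·ln(2) ≈ 1.386 → satisfies claim
(4, 3): LHS = ln(7) ≈ 1.946, RHS = ln(3) + ln(4) ≈ 2.485 → counterexample

That makes 3 counterexamples.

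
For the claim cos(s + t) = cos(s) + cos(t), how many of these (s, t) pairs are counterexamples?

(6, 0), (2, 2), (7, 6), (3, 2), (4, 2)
Testing each pair:
(6, 0): LHS = cos(6) ≈ 0.9602, RHS = cos(6) + 1 ≈ 1.96 → counterexample
(2, 2): LHS = cos(4) ≈ -0.6536, RHS = 2·cos(2) ≈ -0.8323 → counterexample
(7, 6): LHS = cos(13) ≈ 0.9074, RHS = cos(7) + cos(6) ≈ 1.714 → counterexample
(3, 2): LHS = cos(5) ≈ 0.2837, RHS = cos(3) + cos(2) ≈ -1.406 → counterexample
(4, 2): LHS = cos(6) ≈ 0.9602, RHS = cos(4) + cos(2) ≈ -1.07 → counterexample

That makes 5 counterexamples.

Answer: 5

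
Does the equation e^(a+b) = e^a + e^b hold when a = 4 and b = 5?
Substituting a = 4, b = 5:

LHS = e^(4+5) = e^9 ≈ 8103
RHS = e^4 + e^5 ≈ 203

LHS ≠ RHS, so the equation does not hold at this point.

Answer: Fails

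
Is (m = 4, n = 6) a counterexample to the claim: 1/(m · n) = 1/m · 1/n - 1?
Yes

Substituting m = 4, n = 6:
LHS = 1/(4 · 6) = 1/24
RHS = 1/4 · 1/6 - 1 = -23/24

Since LHS ≠ RHS, this pair disproves the claim.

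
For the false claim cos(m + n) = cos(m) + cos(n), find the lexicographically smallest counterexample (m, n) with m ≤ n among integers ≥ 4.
(m, n) = (4, 4)

Substituting (4, 4) into the claim:
LHS = cos(4 + 4) = cos(8) ≈ -0.1455
RHS = cos(4) + cos(4) = 2·cos(4) ≈ -1.307

Since LHS ≠ RHS, this pair disproves the claim, and no lexicographically smaller pair (m ≤ n, integers ≥ 4) does.

For instance (4, 11) is also a counterexample (LHS = cos(15) ≈ -0.7597, RHS = cos(4) + cos(11) ≈ -0.6492), but it's lexicographically larger.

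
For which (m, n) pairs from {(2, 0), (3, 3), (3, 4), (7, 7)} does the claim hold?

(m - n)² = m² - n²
Testing each pair:
(2, 0): LHS = 4, RHS = 4 → holds
(3, 3): LHS = 0, RHS = 0 → holds
(3, 4): LHS = 1, RHS = -7 → fails
(7, 7): LHS = 0, RHS = 0 → holds

3 of 4 pairs satisfy the claim.

Answer: (2, 0), (3, 3), (7, 7)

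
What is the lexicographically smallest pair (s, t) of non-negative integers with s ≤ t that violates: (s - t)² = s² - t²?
Substituting (0, 1) into the claim:
LHS = (0 - 1)² = 1
RHS = 0² - 1² = -1

Since LHS ≠ RHS, this pair disproves the claim, and no lexicographically smaller pair (s ≤ t, non-negative integers) does.

For instance (2, 3) is also a counterexample (LHS = 1, RHS = -5), but it's lexicographically larger.

Answer: (s, t) = (0, 1)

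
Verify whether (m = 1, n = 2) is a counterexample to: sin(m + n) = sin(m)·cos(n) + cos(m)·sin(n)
Substituting m = 1, n = 2:
LHS = sin(1 + 2) = sin(3) ≈ 0.1411
RHS = sin(1)·cos(2) + cos(1)·sin(2) = sin(1)·cos(2) + sin(2)·cos(1) ≈ 0.1411

The sides agree, so this pair does not disprove the claim.

Answer: No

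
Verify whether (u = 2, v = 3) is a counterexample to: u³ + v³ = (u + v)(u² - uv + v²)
No

Substituting u = 2, v = 3:
LHS = 2³ + 3³ = 35
RHS = (2 + 3)(2² - 2·3 + 3²) = 35

The sides agree, so this pair does not disprove the claim.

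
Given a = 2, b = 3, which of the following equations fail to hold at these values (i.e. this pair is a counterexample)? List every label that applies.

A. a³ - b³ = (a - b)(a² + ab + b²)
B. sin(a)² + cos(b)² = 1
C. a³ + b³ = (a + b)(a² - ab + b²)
Evaluating each claim at the given values:
A. LHS = -19, RHS = -19 → holds here (LHS = RHS)
B. LHS = sin(2)² + cos(3)² ≈ 1.807, RHS = 1 → fails here (LHS ≠ RHS)
C. LHS = 35, RHS = 35 → holds here (LHS = RHS)

Answer: B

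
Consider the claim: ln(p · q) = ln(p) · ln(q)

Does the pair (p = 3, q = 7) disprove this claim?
Substituting p = 3, q = 7:
LHS = ln(3 · 7) = ln(21) ≈ 3.045
RHS = ln(3) · ln(7) ≈ 2.138

Since LHS ≠ RHS, this pair disproves the claim.

Answer: Yes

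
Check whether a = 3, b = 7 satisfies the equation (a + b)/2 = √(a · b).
Substituting a = 3, b = 7:

LHS = (3 + 7)/2 = 5
RHS = √(3 · 7) = √(21) ≈ 4.583

LHS ≠ RHS, so the equation does not hold at this point.

Answer: Fails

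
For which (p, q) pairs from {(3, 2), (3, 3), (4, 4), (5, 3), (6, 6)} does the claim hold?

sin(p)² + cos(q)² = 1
(3, 3), (4, 4), (6, 6)

Testing each pair:
(3, 2): LHS = sin(3)² + cos(2)² ≈ 0.1931, RHS = 1 → fails
(3, 3): LHS = sin(3)² + cos(3)² = 1, RHS = 1 → holds
(4, 4): LHS = cos(4)² + sin(4)² = 1, RHS = 1 → holds
(5, 3): LHS = sin(5)² + cos(3)² ≈ 1.9, RHS = 1 → fails
(6, 6): LHS = sin(6)² + cos(6)² = 1, RHS = 1 → holds

3 of 5 pairs satisfy the claim.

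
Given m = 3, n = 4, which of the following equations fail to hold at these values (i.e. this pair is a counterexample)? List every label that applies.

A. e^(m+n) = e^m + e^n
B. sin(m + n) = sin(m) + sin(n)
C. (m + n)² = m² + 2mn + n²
Evaluating each claim at the given values:
A. LHS = e^7 ≈ 1097, RHS = e^3 + e^4 ≈ 74.68 → fails here (LHS ≠ RHS)
B. LHS = sin(7) ≈ 0.657, RHS = sin(4) + sin(3) ≈ -0.6157 → fails here (LHS ≠ RHS)
C. LHS = 49, RHS = 49 → holds here (LHS = RHS)

Answer: A, B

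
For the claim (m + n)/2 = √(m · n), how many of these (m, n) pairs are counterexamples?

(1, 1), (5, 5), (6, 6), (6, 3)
Testing each pair:
(1, 1): LHS = 1, RHS = 1 → satisfies claim
(5, 5): LHS = 5, RHS = 5 → satisfies claim
(6, 6): LHS = 6, RHS = 6 → satisfies claim
(6, 3): LHS = 9/2, RHS = 3·√(2) ≈ 4.243 → counterexample

That makes 1 counterexample.

Answer: 1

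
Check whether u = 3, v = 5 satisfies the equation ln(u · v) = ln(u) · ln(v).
Substituting u = 3, v = 5:

LHS = ln(3 · 5) = ln(15) ≈ 2.708
RHS = ln(3) · ln(5) ≈ 1.768

LHS ≠ RHS, so the equation does not hold at this point.

Answer: Fails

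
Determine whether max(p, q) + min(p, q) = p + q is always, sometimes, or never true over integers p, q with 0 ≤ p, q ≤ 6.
Always true

The identity holds for every pair in the range. For instance at (p, q) = (5, 5): both sides equal 10.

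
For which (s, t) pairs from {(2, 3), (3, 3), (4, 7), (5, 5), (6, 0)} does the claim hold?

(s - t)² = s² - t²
(3, 3), (5, 5), (6, 0)

Testing each pair:
(2, 3): LHS = 1, RHS = -5 → fails
(3, 3): LHS = 0, RHS = 0 → holds
(4, 7): LHS = 9, RHS = -33 → fails
(5, 5): LHS = 0, RHS = 0 → holds
(6, 0): LHS = 36, RHS = 36 → holds

3 of 5 pairs satisfy the claim.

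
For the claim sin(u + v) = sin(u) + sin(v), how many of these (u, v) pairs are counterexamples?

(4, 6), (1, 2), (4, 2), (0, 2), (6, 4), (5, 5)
Testing each pair:
(4, 6): LHS = sin(10) ≈ -0.544, RHS = sin(4) + sin(6) ≈ -1.036 → counterexample
(1, 2): LHS = sin(3) ≈ 0.1411, RHS = sin(1) + sin(2) ≈ 1.751 → counterexample
(4, 2): LHS = sin(6) ≈ -0.2794, RHS = sin(4) + sin(2) ≈ 0.1525 → counterexample
(0, 2): LHS = sin(2) ≈ 0.9093, RHS = sin(2) ≈ 0.9093 → satisfies claim
(6, 4): LHS = sin(10) ≈ -0.544, RHS = sin(4) + sin(6) ≈ -1.036 → counterexample
(5, 5): LHS = sin(10) ≈ -0.544, RHS = 2·sin(5) ≈ -1.918 → counterexample

That makes 5 counterexamples.

Answer: 5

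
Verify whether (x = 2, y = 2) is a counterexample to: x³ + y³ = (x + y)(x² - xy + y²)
Substituting x = 2, y = 2:
LHS = 2³ + 2³ = 16
RHS = (2 + 2)(2² - 2·2 + 2²) = 16

The sides agree, so this pair does not disprove the claim.

Answer: No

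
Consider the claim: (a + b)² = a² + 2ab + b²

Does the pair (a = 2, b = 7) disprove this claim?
No

Substituting a = 2, b = 7:
LHS = (2 + 7)² = 81
RHS = 2² + 2·2·7 + 7² = 81

The sides agree, so this pair does not disprove the claim.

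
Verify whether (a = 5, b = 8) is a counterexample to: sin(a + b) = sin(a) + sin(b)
Substituting a = 5, b = 8:
LHS = sin(5 + 8) = sin(13) ≈ 0.4202
RHS = sin(5) + sin(8) ≈ 0.03043

Since LHS ≠ RHS, this pair disproves the claim.

Answer: Yes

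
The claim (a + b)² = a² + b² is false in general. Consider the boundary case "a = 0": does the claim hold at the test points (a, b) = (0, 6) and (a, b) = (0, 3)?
Yes, holds at both test points

At (0, 6): LHS = 36, RHS = 36 → equal
At (0, 3): LHS = 9, RHS = 9 → equal

So the claim does hold at both of these boundary points, even though it is not an identity.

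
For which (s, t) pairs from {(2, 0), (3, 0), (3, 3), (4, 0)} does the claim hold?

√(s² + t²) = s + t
Testing each pair:
(2, 0): LHS = 2, RHS = 2 → holds
(3, 0): LHS = 3, RHS = 3 → holds
(3, 3): LHS = 3·√(2) ≈ 4.243, RHS = 6 → fails
(4, 0): LHS = 4, RHS = 4 → holds

3 of 4 pairs satisfy the claim.

Answer: (2, 0), (3, 0), (4, 0)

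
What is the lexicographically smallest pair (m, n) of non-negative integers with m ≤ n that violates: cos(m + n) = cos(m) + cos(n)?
Substituting (0, 0) into the claim:
LHS = cos(0 + 0) = 1
RHS = cos(0) + cos(0) = 2

Since LHS ≠ RHS, this pair disproves the claim, and no lexicographically smaller pair (m ≤ n, non-negative integers) does.

For instance (0, 5) is also a counterexample (LHS = cos(5) ≈ 0.2837, RHS = cos(5) + 1 ≈ 1.284), but it's lexicographically larger.

Answer: (m, n) = (0, 0)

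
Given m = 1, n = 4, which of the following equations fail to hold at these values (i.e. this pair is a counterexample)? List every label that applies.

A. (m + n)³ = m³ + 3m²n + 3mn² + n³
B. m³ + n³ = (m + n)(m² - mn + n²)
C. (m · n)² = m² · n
Evaluating each claim at the given values:
A. LHS = 125, RHS = 125 → holds here (LHS = RHS)
B. LHS = 65, RHS = 65 → holds here (LHS = RHS)
C. LHS = 16, RHS = 4 → fails here (LHS ≠ RHS)

Answer: C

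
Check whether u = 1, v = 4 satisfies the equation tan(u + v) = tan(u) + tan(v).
Substituting u = 1, v = 4:

LHS = tan(1 + 4) = tan(5) ≈ -3.381
RHS = tan(1) + tan(4) ≈ 2.715

LHS ≠ RHS, so the equation does not hold at this point.

Answer: Fails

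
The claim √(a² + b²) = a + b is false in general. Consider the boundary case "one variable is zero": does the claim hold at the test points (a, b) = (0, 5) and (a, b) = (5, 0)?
At (0, 5): LHS = 5, RHS = 5 → equal
At (5, 0): LHS = 5, RHS = 5 → equal

So the claim does hold at both of these boundary points, even though it is not an identity.

Answer: Yes, holds at both test points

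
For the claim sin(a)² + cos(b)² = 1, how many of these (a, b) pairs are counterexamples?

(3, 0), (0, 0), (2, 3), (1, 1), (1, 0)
Testing each pair:
(3, 0): LHS = sin(3)² + 1 ≈ 1.02, RHS = 1 → counterexample
(0, 0): LHS = 1, RHS = 1 → satisfies claim
(2, 3): LHS = sin(2)² + cos(3)² ≈ 1.807, RHS = 1 → counterexample
(1, 1): LHS = cos(1)² + sin(1)² = 1, RHS = 1 → satisfies claim
(1, 0): LHS = sin(1)² + 1 ≈ 1.708, RHS = 1 → counterexample

That makes 3 counterexamples.

Answer: 3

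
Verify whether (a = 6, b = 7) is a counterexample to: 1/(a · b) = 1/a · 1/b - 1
Substituting a = 6, b = 7:
LHS = 1/(6 · 7) = 1/42
RHS = 1/6 · 1/7 - 1 = -41/42

Since LHS ≠ RHS, this pair disproves the claim.

Answer: Yes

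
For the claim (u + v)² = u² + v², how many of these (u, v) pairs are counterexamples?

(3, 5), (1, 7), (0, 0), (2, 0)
2

Testing each pair:
(3, 5): LHS = 64, RHS = 34 → counterexample
(1, 7): LHS = 64, RHS = 50 → counterexample
(0, 0): LHS = 0, RHS = 0 → satisfies claim
(2, 0): LHS = 4, RHS = 4 → satisfies claim

That makes 2 counterexamples.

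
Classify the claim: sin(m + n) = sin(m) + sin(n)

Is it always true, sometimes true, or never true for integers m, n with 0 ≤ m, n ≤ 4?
Sometimes true

It holds at (m, n) = (0, 0) (both sides equal 0), but fails at (m, n) = (1, 4) (LHS = sin(5) ≈ -0.9589, RHS = sin(4) + sin(1) ≈ 0.08467).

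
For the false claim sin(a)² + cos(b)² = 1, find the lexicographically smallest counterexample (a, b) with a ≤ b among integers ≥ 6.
Substituting (6, 7) into the claim:
LHS = sin(6)² + cos(7)² ≈ 0.6464
RHS = 1

Since LHS ≠ RHS, this pair disproves the claim, and no lexicographically smaller pair (a ≤ b, integers ≥ 6) does.

For instance (11, 13) is also a counterexample (LHS = cos(13)² + sin(11)² ≈ 1.823, RHS = 1), but it's lexicographically larger.

Answer: (a, b) = (6, 7)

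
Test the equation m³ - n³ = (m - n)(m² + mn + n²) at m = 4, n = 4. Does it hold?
Substituting m = 4, n = 4:

LHS = 4³ - 4³ = 0
RHS = (4 - 4)(4² + 4·4 + 4²) = 0

LHS = RHS, so the equation holds at this point.

Answer: Holds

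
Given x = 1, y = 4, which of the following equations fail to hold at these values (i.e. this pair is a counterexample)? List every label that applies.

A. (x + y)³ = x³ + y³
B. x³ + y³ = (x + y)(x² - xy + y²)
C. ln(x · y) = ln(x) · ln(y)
Evaluating each claim at the given values:
A. LHS = 125, RHS = 65 → fails here (LHS ≠ RHS)
B. LHS = 65, RHS = 65 → holds here (LHS = RHS)
C. LHS = ln(4) ≈ 1.386, RHS = 0 → fails here (LHS ≠ RHS)

Answer: A, C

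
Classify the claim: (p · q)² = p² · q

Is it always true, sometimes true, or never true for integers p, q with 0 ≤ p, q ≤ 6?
It holds at (p, q) = (3, 0) (both sides equal 0), but fails at (p, q) = (6, 6) (LHS = 1296, RHS = 216).

Answer: Sometimes true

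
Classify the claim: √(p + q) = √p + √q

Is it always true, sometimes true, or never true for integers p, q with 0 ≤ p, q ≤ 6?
It holds at (p, q) = (0, 6) (both sides equal √(6) ≈ 2.449), but fails at (p, q) = (2, 3) (LHS = √(5) ≈ 2.236, RHS = √(2) + √(3) ≈ 3.146).

Answer: Sometimes true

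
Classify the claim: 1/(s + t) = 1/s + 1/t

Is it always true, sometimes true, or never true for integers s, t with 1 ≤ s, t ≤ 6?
The claim fails for every pair in the range. For instance at (s, t) = (1, 5): LHS = 1/6, RHS = 6/5.

Answer: Never true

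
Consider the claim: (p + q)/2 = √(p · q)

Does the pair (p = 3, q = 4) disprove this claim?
Yes

Substituting p = 3, q = 4:
LHS = (3 + 4)/2 = 7/2
RHS = √(3 · 4) = 2·√(3) ≈ 3.464

Since LHS ≠ RHS, this pair disproves the claim.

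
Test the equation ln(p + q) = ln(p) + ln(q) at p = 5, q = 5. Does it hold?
Fails

Substituting p = 5, q = 5:

LHS = ln(5 + 5) = ln(10) ≈ 2.303
RHS = ln(5) + ln(5) = 2·ln(5) ≈ 3.219

LHS ≠ RHS, so the equation does not hold at this point.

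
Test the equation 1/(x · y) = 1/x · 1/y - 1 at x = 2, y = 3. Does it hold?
Substituting x = 2, y = 3:

LHS = 1/(2 · 3) = 1/6
RHS = 1/2 · 1/3 - 1 = -5/6

LHS ≠ RHS, so the equation does not hold at this point.

Answer: Fails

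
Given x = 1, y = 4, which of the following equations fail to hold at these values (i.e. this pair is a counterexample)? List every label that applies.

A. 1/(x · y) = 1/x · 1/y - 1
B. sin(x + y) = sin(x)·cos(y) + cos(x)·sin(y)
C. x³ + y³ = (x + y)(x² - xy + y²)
Evaluating each claim at the given values:
A. LHS = 1/4, RHS = -3/4 → fails here (LHS ≠ RHS)
B. LHS = sin(5) ≈ -0.9589, RHS = sin(1)·cos(4) + sin(4)·cos(1) ≈ -0.9589 → holds here (LHS = RHS)
C. LHS = 65, RHS = 65 → holds here (LHS = RHS)

Answer: A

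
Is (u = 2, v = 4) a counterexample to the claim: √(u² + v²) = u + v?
Yes

Substituting u = 2, v = 4:
LHS = √(2² + 4²) = 2·√(5) ≈ 4.472
RHS = 2 + 4 = 6

Since LHS ≠ RHS, this pair disproves the claim.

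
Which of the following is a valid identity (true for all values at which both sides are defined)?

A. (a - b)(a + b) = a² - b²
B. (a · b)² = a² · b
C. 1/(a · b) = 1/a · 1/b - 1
A

A: holds — e.g. at (1, 1), both sides equal 0.
B: fails at (2, 2) — LHS = 16, RHS = 8.
C: fails at (4, 6) — LHS = 1/24, RHS = -23/24.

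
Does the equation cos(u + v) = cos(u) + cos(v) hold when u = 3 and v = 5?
Fails

Substituting u = 3, v = 5:

LHS = cos(3 + 5) = cos(8) ≈ -0.1455
RHS = cos(3) + cos(5) ≈ -0.7063

LHS ≠ RHS, so the equation does not hold at this point.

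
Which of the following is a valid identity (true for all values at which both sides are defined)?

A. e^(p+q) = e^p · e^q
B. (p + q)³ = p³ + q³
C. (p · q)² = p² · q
A

A: holds — e.g. at (4, 6), both sides equal e^10 ≈ 22026.5.
B: fails at (1, 4) — LHS = 125, RHS = 65.
C: fails at (5, 8) — LHS = 1600, RHS = 200.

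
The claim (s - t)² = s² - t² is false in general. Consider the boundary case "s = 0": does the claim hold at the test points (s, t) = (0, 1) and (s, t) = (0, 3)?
At (0, 1): LHS = 1 ≠ RHS = -1
At (0, 3): LHS = 9 ≠ RHS = -9

Answer: No, fails at both test points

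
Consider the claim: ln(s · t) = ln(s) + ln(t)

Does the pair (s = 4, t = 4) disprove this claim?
No

Substituting s = 4, t = 4:
LHS = ln(4 · 4) = ln(16) ≈ 2.773
RHS = ln(4) + ln(4) = 2·ln(4) ≈ 2.773

The sides agree, so this pair does not disprove the claim.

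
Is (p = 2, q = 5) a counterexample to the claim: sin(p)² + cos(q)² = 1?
Yes

Substituting p = 2, q = 5:
LHS = sin(2)² + cos(5)² ≈ 0.9073
RHS = 1

Since LHS ≠ RHS, this pair disproves the claim.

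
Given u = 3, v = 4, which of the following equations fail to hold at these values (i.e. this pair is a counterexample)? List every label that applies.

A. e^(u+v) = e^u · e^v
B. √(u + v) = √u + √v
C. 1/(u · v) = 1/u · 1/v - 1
Evaluating each claim at the given values:
A. LHS = e^7 ≈ 1097, RHS = e^7 ≈ 1097 → holds here (LHS = RHS)
B. LHS = √(7) ≈ 2.646, RHS = √(3) + 2 ≈ 3.732 → fails here (LHS ≠ RHS)
C. LHS = 1/12, RHS = -11/12 → fails here (LHS ≠ RHS)

Answer: B, C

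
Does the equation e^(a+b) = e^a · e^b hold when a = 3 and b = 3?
Substituting a = 3, b = 3:

LHS = e^(3+3) = e^6 ≈ 403.4
RHS = e^3 · e^3 = e^6 ≈ 403.4

LHS = RHS, so the equation holds at this point.

Answer: Holds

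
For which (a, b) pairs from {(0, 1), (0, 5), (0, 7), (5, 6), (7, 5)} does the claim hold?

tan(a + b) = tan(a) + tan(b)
Testing each pair:
(0, 1): LHS = tan(1) ≈ 1.557, RHS = tan(1) ≈ 1.557 → holds
(0, 5): LHS = tan(5) ≈ -3.381, RHS = tan(5) ≈ -3.381 → holds
(0, 7): LHS = tan(7) ≈ 0.8714, RHS = tan(7) ≈ 0.8714 → holds
(5, 6): LHS = tan(11) ≈ -226, RHS = tan(5) + tan(6) ≈ -3.672 → fails
(7, 5): LHS = tan(12) ≈ -0.6359, RHS = tan(5) + tan(7) ≈ -2.509 → fails

3 of 5 pairs satisfy the claim.

Answer: (0, 1), (0, 5), (0, 7)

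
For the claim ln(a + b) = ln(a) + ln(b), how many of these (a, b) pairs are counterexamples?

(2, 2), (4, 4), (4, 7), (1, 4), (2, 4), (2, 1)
5

Testing each pair:
(2, 2): LHS = ln(4) ≈ 1.386, RHS = 2·ln(2) ≈ 1.386 → satisfies claim
(4, 4): LHS = ln(8) ≈ 2.079, RHS = 2·ln(4) ≈ 2.773 → counterexample
(4, 7): LHS = ln(11) ≈ 2.398, RHS = ln(4) + ln(7) ≈ 3.332 → counterexample
(1, 4): LHS = ln(5) ≈ 1.609, RHS = ln(4) ≈ 1.386 → counterexample
(2, 4): LHS = ln(6) ≈ 1.792, RHS = ln(2) + ln(4) ≈ 2.079 → counterexample
(2, 1): LHS = ln(3) ≈ 1.099, RHS = ln(2) ≈ 0.6931 → counterexample

That makes 5 counterexamples.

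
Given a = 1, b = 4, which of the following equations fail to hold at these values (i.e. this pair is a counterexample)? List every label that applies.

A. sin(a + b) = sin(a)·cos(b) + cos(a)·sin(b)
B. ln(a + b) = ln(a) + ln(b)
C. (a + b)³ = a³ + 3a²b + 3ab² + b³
B

Evaluating each claim at the given values:
A. LHS = sin(5) ≈ -0.9589, RHS = sin(1)·cos(4) + sin(4)·cos(1) ≈ -0.9589 → holds here (LHS = RHS)
B. LHS = ln(5) ≈ 1.609, RHS = ln(4) ≈ 1.386 → fails here (LHS ≠ RHS)
C. LHS = 125, RHS = 125 → holds here (LHS = RHS)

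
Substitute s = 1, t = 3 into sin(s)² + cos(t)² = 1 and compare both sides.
LHS = sin(1)² + cos(3)² ≈ 1.688
RHS = 1

LHS ≠ RHS (they differ by about 0.6882), so the equation does not hold here.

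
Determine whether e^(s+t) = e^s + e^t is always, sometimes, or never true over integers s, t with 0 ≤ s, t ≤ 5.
The claim fails for every pair in the range. For instance at (s, t) = (2, 2): LHS = e^4 ≈ 54.6, RHS = 2·e^2 ≈ 14.78.

Answer: Never true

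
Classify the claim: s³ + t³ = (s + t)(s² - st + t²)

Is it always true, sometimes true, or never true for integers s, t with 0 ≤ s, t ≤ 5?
Always true

The identity holds for every pair in the range. For instance at (s, t) = (0, 0): both sides equal 0.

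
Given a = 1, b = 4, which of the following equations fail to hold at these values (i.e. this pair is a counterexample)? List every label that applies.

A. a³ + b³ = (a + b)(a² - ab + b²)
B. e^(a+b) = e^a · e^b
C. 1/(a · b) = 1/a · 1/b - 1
C

Evaluating each claim at the given values:
A. LHS = 65, RHS = 65 → holds here (LHS = RHS)
B. LHS = e^5 ≈ 148.4, RHS = e^5 ≈ 148.4 → holds here (LHS = RHS)
C. LHS = 1/4, RHS = -3/4 → fails here (LHS ≠ RHS)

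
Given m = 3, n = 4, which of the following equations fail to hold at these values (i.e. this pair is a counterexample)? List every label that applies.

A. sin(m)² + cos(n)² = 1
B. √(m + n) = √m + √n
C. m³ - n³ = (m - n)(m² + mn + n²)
Evaluating each claim at the given values:
A. LHS = sin(3)² + cos(4)² ≈ 0.4472, RHS = 1 → fails here (LHS ≠ RHS)
B. LHS = √(7) ≈ 2.646, RHS = √(3) + 2 ≈ 3.732 → fails here (LHS ≠ RHS)
C. LHS = -37, RHS = -37 → holds here (LHS = RHS)

Answer: A, B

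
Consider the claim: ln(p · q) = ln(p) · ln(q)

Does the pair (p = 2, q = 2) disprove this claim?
Substituting p = 2, q = 2:
LHS = ln(2 · 2) = ln(4) ≈ 1.386
RHS = ln(2) · ln(2) = ln(2)² ≈ 0.4805

Since LHS ≠ RHS, this pair disproves the claim.

Answer: Yes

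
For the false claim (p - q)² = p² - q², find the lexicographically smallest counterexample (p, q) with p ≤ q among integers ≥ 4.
At (4, 4): both sides equal 0, so it holds there.

Substituting (4, 5) into the claim:
LHS = (4 - 5)² = 1
RHS = 4² - 5² = -9

Since LHS ≠ RHS, this pair disproves the claim, and no lexicographically smaller pair (p ≤ q, integers ≥ 4) does.

For instance (9, 11) is also a counterexample (LHS = 4, RHS = -40), but it's lexicographically larger.

Answer: (p, q) = (4, 5)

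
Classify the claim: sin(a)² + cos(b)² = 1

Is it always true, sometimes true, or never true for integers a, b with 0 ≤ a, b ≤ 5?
It holds at (a, b) = (2, 2) (both sides equal 1), but fails at (a, b) = (5, 2) (LHS = cos(2)² + sin(5)² ≈ 1.093, RHS = 1).

Answer: Sometimes true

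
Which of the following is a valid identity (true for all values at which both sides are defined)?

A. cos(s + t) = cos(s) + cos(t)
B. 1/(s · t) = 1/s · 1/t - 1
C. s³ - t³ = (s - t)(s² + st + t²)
C

A: fails at (1, 1) — LHS = cos(2) ≈ -0.4161, RHS = 2·cos(1) ≈ 1.081.
B: fails at (4, 4) — LHS = 1/16, RHS = -15/16.
C: holds — e.g. at (1, 2), both sides equal -7.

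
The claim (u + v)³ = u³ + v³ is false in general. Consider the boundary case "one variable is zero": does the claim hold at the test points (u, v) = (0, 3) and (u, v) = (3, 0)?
At (0, 3): LHS = 27, RHS = 27 → equal
At (3, 0): LHS = 27, RHS = 27 → equal

So the claim does hold at both of these boundary points, even though it is not an identity.

Answer: Yes, holds at both test points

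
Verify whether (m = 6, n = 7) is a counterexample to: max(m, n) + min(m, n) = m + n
No

Substituting m = 6, n = 7:
LHS = max(6, 7) + min(6, 7) = 13
RHS = 6 + 7 = 13

The sides agree, so this pair does not disprove the claim.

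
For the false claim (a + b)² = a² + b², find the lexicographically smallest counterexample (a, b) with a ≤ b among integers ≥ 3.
Substituting (3, 3) into the claim:
LHS = (3 + 3)² = 36
RHS = 3² + 3² = 18

Since LHS ≠ RHS, this pair disproves the claim, and no lexicographically smaller pair (a ≤ b, integers ≥ 3) does.

For instance (4, 9) is also a counterexample (LHS = 169, RHS = 97), but it's lexicographically larger.

Answer: (a, b) = (3, 3)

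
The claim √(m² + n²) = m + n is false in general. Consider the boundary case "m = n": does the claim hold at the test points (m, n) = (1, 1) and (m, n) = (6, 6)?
No, fails at both test points

At (1, 1): LHS = √(2) ≈ 1.414 ≠ RHS = 2
At (6, 6): LHS = 6·√(2) ≈ 8.485 ≠ RHS = 12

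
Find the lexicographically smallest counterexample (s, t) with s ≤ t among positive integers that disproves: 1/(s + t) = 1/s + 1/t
Substituting (1, 1) into the claim:
LHS = 1/(1 + 1) = 1/2
RHS = 1/1 + 1/1 = 2

Since LHS ≠ RHS, this pair disproves the claim, and no lexicographically smaller pair (s ≤ t, positive integers) does.

For instance (2, 6) is also a counterexample (LHS = 1/8, RHS = 2/3), but it's lexicographically larger.

Answer: (s, t) = (1, 1)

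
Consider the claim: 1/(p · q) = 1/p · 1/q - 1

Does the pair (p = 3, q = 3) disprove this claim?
Substituting p = 3, q = 3:
LHS = 1/(3 · 3) = 1/9
RHS = 1/3 · 1/3 - 1 = -8/9

Since LHS ≠ RHS, this pair disproves the claim.

Answer: Yes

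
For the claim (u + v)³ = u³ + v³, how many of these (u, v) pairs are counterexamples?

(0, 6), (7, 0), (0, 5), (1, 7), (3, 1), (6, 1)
Testing each pair:
(0, 6): LHS = 216, RHS = 216 → satisfies claim
(7, 0): LHS = 343, RHS = 343 → satisfies claim
(0, 5): LHS = 125, RHS = 125 → satisfies claim
(1, 7): LHS = 512, RHS = 344 → counterexample
(3, 1): LHS = 64, RHS = 28 → counterexample
(6, 1): LHS = 343, RHS = 217 → counterexample

That makes 3 counterexamples.

Answer: 3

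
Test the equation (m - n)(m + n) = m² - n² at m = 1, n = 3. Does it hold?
Holds

Substituting m = 1, n = 3:

LHS = (1 - 3)(1 + 3) = -8
RHS = 1² - 3² = -8

LHS = RHS, so the equation holds at this point.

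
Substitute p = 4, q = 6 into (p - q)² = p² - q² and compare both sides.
LHS = (4 - 6)² = 4
RHS = 4² - 6² = -20

LHS ≠ RHS, so the equation does not hold here.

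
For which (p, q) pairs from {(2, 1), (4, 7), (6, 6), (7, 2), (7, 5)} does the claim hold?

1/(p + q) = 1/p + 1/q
Testing each pair:
(2, 1): LHS = 1/3, RHS = 3/2 → fails
(4, 7): LHS = 1/11, RHS = 11/28 → fails
(6, 6): LHS = 1/12, RHS = 1/3 → fails
(7, 2): LHS = 1/9, RHS = 9/14 → fails
(7, 5): LHS = 1/12, RHS = 12/35 → fails

No pair satisfies the claim.

Answer: None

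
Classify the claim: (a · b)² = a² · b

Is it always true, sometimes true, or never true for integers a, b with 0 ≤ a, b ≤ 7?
It holds at (a, b) = (0, 6) (both sides equal 0), but fails at (a, b) = (2, 5) (LHS = 100, RHS = 20).

Answer: Sometimes true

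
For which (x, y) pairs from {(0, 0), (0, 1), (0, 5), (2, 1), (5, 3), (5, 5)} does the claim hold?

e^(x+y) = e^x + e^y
None

Testing each pair:
(0, 0): LHS = 1, RHS = 2 → fails
(0, 1): LHS = e ≈ 2.718, RHS = 1 + e ≈ 3.718 → fails
(0, 5): LHS = e^5 ≈ 148.4, RHS = 1 + e^5 ≈ 149.4 → fails
(2, 1): LHS = e^3 ≈ 20.09, RHS = e + e^2 ≈ 10.11 → fails
(5, 3): LHS = e^8 ≈ 2981, RHS = e^3 + e^5 ≈ 168.5 → fails
(5, 5): LHS = e^10 ≈ 22026.5, RHS = 2·e^5 ≈ 296.8 → fails

No pair satisfies the claim.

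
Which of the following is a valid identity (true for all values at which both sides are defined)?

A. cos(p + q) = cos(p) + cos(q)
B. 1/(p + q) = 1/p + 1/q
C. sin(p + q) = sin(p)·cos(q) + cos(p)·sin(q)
A: fails at (1, 1) — LHS = cos(2) ≈ -0.4161, RHS = 2·cos(1) ≈ 1.081.
B: fails at (4, 4) — LHS = 1/8, RHS = 1/2.
C: holds — e.g. at (3, 4), both sides equal sin(7) ≈ 0.657.

Answer: C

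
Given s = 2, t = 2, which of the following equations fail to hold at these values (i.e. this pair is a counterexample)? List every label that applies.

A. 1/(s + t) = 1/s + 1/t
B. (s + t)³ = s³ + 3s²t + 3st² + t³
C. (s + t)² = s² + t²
Evaluating each claim at the given values:
A. LHS = 1/4, RHS = 1 → fails here (LHS ≠ RHS)
B. LHS = 64, RHS = 64 → holds here (LHS = RHS)
C. LHS = 16, RHS = 8 → fails here (LHS ≠ RHS)

Answer: A, C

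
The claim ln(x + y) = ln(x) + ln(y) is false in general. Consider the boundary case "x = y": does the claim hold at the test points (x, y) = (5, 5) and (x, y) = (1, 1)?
No, fails at both test points

At (5, 5): LHS = ln(10) ≈ 2.303 ≠ RHS = 2·ln(5) ≈ 3.219
At (1, 1): LHS = ln(2) ≈ 0.6931 ≠ RHS = 0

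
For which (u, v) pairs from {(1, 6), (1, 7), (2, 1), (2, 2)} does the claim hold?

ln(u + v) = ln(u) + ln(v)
Testing each pair:
(1, 6): LHS = ln(7) ≈ 1.946, RHS = ln(6) ≈ 1.792 → fails
(1, 7): LHS = ln(8) ≈ 2.079, RHS = ln(7) ≈ 1.946 → fails
(2, 1): LHS = ln(3) ≈ 1.099, RHS = ln(2) ≈ 0.6931 → fails
(2, 2): LHS = ln(4) ≈ 1.386, RHS = 2·ln(2) ≈ 1.386 → holds

1 of 4 pairs satisfies the claim.

Answer: (2, 2)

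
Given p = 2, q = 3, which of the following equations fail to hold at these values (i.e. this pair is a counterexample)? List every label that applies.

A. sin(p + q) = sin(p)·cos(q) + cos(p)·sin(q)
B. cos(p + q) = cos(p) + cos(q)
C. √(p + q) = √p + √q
B, C

Evaluating each claim at the given values:
A. LHS = sin(5) ≈ -0.9589, RHS = sin(2)·cos(3) + sin(3)·cos(2) ≈ -0.9589 → holds here (LHS = RHS)
B. LHS = cos(5) ≈ 0.2837, RHS = cos(3) + cos(2) ≈ -1.406 → fails here (LHS ≠ RHS)
C. LHS = √(5) ≈ 2.236, RHS = √(2) + √(3) ≈ 3.146 → fails here (LHS ≠ RHS)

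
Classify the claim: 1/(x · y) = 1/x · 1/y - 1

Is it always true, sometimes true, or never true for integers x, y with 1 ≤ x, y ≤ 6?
The claim fails for every pair in the range. For instance at (x, y) = (2, 4): LHS = 1/8, RHS = -7/8.

Answer: Never true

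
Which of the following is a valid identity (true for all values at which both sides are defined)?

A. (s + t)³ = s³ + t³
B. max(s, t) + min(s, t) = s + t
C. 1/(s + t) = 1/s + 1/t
A: fails at (1, 2) — LHS = 27, RHS = 9.
B: holds — e.g. at (1, 5), both sides equal 6.
C: fails at (2, 5) — LHS = 1/7, RHS = 7/10.

Answer: B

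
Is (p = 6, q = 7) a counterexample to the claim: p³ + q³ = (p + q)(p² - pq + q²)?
Substituting p = 6, q = 7:
LHS = 6³ + 7³ = 559
RHS = (6 + 7)(6² - 6·7 + 7²) = 559

The sides agree, so this pair does not disprove the claim.

Answer: No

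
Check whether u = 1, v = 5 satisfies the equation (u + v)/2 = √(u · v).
Fails

Substituting u = 1, v = 5:

LHS = (1 + 5)/2 = 3
RHS = √(1 · 5) = √(5) ≈ 2.236

LHS ≠ RHS, so the equation does not hold at this point.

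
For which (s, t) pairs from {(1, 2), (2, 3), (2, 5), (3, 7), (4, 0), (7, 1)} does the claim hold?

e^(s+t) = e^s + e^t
Testing each pair:
(1, 2): LHS = e^3 ≈ 20.09, RHS = e + e^2 ≈ 10.11 → fails
(2, 3): LHS = e^5 ≈ 148.4, RHS = e^2 + e^3 ≈ 27.47 → fails
(2, 5): LHS = e^7 ≈ 1097, RHS = e^2 + e^5 ≈ 155.8 → fails
(3, 7): LHS = e^10 ≈ 22026.5, RHS = e^3 + e^7 ≈ 1117 → fails
(4, 0): LHS = e^4 ≈ 54.6, RHS = 1 + e^4 ≈ 55.6 → fails
(7, 1): LHS = e^8 ≈ 2981, RHS = e + e^7 ≈ 1099 → fails

No pair satisfies the claim.

Answer: None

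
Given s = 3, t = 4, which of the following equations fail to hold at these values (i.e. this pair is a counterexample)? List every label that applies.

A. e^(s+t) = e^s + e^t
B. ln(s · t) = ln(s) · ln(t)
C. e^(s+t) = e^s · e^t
A, B

Evaluating each claim at the given values:
A. LHS = e^7 ≈ 1097, RHS = e^3 + e^4 ≈ 74.68 → fails here (LHS ≠ RHS)
B. LHS = ln(12) ≈ 2.485, RHS = ln(3)·ln(4) ≈ 1.523 → fails here (LHS ≠ RHS)
C. LHS = e^7 ≈ 1097, RHS = e^7 ≈ 1097 → holds here (LHS = RHS)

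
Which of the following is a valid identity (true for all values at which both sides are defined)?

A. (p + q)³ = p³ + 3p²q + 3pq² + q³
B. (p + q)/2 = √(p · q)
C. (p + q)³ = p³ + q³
A: holds — e.g. at (2, 5), both sides equal 343.
B: fails at (4, 6) — LHS = 5, RHS = 2·√(6) ≈ 4.899.
C: fails at (5, 8) — LHS = 2197, RHS = 637.

Answer: A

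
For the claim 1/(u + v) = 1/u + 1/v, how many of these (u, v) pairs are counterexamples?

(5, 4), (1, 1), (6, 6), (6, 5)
Testing each pair:
(5, 4): LHS = 1/9, RHS = 9/20 → counterexample
(1, 1): LHS = 1/2, RHS = 2 → counterexample
(6, 6): LHS = 1/12, RHS = 1/3 → counterexample
(6, 5): LHS = 1/11, RHS = 11/30 → counterexample

That makes 4 counterexamples.

Answer: 4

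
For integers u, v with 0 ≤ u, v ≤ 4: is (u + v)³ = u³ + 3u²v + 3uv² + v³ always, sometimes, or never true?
The identity holds for every pair in the range. For instance at (u, v) = (1, 0): both sides equal 1.

Answer: Always true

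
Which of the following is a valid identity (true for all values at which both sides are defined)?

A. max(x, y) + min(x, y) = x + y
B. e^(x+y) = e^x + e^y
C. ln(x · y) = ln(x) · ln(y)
A: holds — e.g. at (2, 2), both sides equal 4.
B: fails at (4, 4) — LHS = e^8 ≈ 2981, RHS = 2·e^4 ≈ 109.2.
C: fails at (2, 7) — LHS = ln(14) ≈ 2.639, RHS = ln(2)·ln(7) ≈ 1.349.

Answer: A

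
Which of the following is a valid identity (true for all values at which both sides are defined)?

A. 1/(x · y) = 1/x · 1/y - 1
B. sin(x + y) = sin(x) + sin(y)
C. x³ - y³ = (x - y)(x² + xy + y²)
C

A: fails at (1, 1) — LHS = 1, RHS = 0.
B: fails at (2, 7) — LHS = sin(9) ≈ 0.4121, RHS = sin(7) + sin(2) ≈ 1.566.
C: holds — e.g. at (1, 2), both sides equal -7.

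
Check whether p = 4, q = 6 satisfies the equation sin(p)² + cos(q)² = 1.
Fails

Substituting p = 4, q = 6:

LHS = sin(4)² + cos(6)² ≈ 1.495
RHS = 1

LHS ≠ RHS, so the equation does not hold at this point.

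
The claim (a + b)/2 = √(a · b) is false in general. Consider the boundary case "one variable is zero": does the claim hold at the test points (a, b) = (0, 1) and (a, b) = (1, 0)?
No, fails at both test points

At (0, 1): LHS = 1/2 ≠ RHS = 0
At (1, 0): LHS = 1/2 ≠ RHS = 0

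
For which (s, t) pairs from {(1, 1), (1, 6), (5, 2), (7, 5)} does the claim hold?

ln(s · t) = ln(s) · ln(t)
(1, 1)

Testing each pair:
(1, 1): LHS = 0, RHS = 0 → holds
(1, 6): LHS = ln(6) ≈ 1.792, RHS = 0 → fails
(5, 2): LHS = ln(10) ≈ 2.303, RHS = ln(2)·ln(5) ≈ 1.116 → fails
(7, 5): LHS = ln(35) ≈ 3.555, RHS = ln(5)·ln(7) ≈ 3.132 → fails

1 of 4 pairs satisfies the claim.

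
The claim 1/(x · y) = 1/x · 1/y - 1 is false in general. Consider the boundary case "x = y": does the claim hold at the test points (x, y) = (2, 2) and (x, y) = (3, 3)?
At (2, 2): LHS = 1/4 ≠ RHS = -3/4
At (3, 3): LHS = 1/9 ≠ RHS = -8/9

Answer: No, fails at both test points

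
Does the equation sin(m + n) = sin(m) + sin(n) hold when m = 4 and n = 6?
Substituting m = 4, n = 6:

LHS = sin(4 + 6) = sin(10) ≈ -0.544
RHS = sin(4) + sin(6) ≈ -1.036

LHS ≠ RHS, so the equation does not hold at this point.

Answer: Fails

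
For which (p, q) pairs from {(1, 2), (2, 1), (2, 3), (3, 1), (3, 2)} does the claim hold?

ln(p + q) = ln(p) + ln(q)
Testing each pair:
(1, 2): LHS = ln(3) ≈ 1.099, RHS = ln(2) ≈ 0.6931 → fails
(2, 1): LHS = ln(3) ≈ 1.099, RHS = ln(2) ≈ 0.6931 → fails
(2, 3): LHS = ln(5) ≈ 1.609, RHS = ln(2) + ln(3) ≈ 1.792 → fails
(3, 1): LHS = ln(4) ≈ 1.386, RHS = ln(3) ≈ 1.099 → fails
(3, 2): LHS = ln(5) ≈ 1.609, RHS = ln(2) + ln(3) ≈ 1.792 → fails

No pair satisfies the claim.

Answer: None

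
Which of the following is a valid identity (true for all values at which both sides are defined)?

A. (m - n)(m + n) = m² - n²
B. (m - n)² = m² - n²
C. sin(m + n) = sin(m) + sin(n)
A

A: holds — e.g. at (0, 1), both sides equal -1.
B: fails at (1, 5) — LHS = 16, RHS = -24.
C: fails at (2, 7) — LHS = sin(9) ≈ 0.4121, RHS = sin(7) + sin(2) ≈ 1.566.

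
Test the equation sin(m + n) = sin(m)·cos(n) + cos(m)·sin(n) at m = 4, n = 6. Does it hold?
Holds

Substituting m = 4, n = 6:

LHS = sin(4 + 6) = sin(10) ≈ -0.544
RHS = sin(4)·cos(6) + cos(4)·sin(6) = sin(4)·cos(6) + sin(6)·cos(4) ≈ -0.544

LHS = RHS, so the equation holds at this point.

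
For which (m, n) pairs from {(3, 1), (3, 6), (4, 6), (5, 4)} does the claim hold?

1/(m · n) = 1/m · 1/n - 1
None

Testing each pair:
(3, 1): LHS = 1/3, RHS = -2/3 → fails
(3, 6): LHS = 1/18, RHS = -17/18 → fails
(4, 6): LHS = 1/24, RHS = -23/24 → fails
(5, 4): LHS = 1/20, RHS = -19/20 → fails

No pair satisfies the claim.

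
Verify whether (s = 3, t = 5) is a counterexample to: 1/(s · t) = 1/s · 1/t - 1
Yes

Substituting s = 3, t = 5:
LHS = 1/(3 · 5) = 1/15
RHS = 1/3 · 1/5 - 1 = -14/15

Since LHS ≠ RHS, this pair disproves the claim.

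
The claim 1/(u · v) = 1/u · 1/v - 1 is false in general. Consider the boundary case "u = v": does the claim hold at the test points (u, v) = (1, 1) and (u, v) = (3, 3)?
No, fails at both test points

At (1, 1): LHS = 1 ≠ RHS = 0
At (3, 3): LHS = 1/9 ≠ RHS = -8/9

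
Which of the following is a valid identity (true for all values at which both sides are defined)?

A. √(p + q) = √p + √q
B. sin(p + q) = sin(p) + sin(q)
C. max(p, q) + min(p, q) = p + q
C

A: fails at (5, 8) — LHS = √(13) ≈ 3.606, RHS = √(5) + 2·√(2) ≈ 5.064.
B: fails at (4, 4) — LHS = sin(8) ≈ 0.9894, RHS = 2·sin(4) ≈ -1.514.
C: holds — e.g. at (3, 4), both sides equal 7.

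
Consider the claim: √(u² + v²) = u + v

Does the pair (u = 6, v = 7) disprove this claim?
Substituting u = 6, v = 7:
LHS = √(6² + 7²) = √(85) ≈ 9.22
RHS = 6 + 7 = 13

Since LHS ≠ RHS, this pair disproves the claim.

Answer: Yes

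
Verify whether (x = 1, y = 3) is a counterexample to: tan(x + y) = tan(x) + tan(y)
Substituting x = 1, y = 3:
LHS = tan(1 + 3) = tan(4) ≈ 1.158
RHS = tan(1) + tan(3) ≈ 1.415

Since LHS ≠ RHS, this pair disproves the claim.

Answer: Yes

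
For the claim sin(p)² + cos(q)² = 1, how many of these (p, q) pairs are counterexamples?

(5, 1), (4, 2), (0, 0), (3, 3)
2

Testing each pair:
(5, 1): LHS = cos(1)² + sin(5)² ≈ 1.211, RHS = 1 → counterexample
(4, 2): LHS = cos(2)² + sin(4)² ≈ 0.7459, RHS = 1 → counterexample
(0, 0): LHS = 1, RHS = 1 → satisfies claim
(3, 3): LHS = sin(3)² + cos(3)² = 1, RHS = 1 → satisfies claim

That makes 2 counterexamples.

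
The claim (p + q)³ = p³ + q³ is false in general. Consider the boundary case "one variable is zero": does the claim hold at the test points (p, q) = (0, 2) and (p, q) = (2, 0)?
At (0, 2): LHS = 8, RHS = 8 → equal
At (2, 0): LHS = 8, RHS = 8 → equal

So the claim does hold at both of these boundary points, even though it is not an identity.

Answer: Yes, holds at both test points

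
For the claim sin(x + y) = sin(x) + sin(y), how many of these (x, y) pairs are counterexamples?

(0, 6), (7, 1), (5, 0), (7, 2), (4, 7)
Testing each pair:
(0, 6): LHS = sin(6) ≈ -0.2794, RHS = sin(6) ≈ -0.2794 → satisfies claim
(7, 1): LHS = sin(8) ≈ 0.9894, RHS = sin(7) + sin(1) ≈ 1.498 → counterexample
(5, 0): LHS = sin(5) ≈ -0.9589, RHS = sin(5) ≈ -0.9589 → satisfies claim
(7, 2): LHS = sin(9) ≈ 0.4121, RHS = sin(7) + sin(2) ≈ 1.566 → counterexample
(4, 7): LHS = sin(11) ≈ -1, RHS = sin(4) + sin(7) ≈ -0.09982 → counterexample

That makes 3 counterexamples.

Answer: 3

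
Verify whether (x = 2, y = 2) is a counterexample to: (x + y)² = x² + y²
Yes

Substituting x = 2, y = 2:
LHS = (2 + 2)² = 16
RHS = 2² + 2² = 8

Since LHS ≠ RHS, this pair disproves the claim.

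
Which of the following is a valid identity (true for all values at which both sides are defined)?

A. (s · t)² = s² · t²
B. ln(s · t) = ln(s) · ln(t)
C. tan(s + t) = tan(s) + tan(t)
A

A: holds — e.g. at (4, 4), both sides equal 256.
B: fails at (4, 4) — LHS = ln(16) ≈ 2.773, RHS = ln(4)² ≈ 1.922.
C: fails at (2, 5) — LHS = tan(7) ≈ 0.8714, RHS = tan(5) + tan(2) ≈ -5.566.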